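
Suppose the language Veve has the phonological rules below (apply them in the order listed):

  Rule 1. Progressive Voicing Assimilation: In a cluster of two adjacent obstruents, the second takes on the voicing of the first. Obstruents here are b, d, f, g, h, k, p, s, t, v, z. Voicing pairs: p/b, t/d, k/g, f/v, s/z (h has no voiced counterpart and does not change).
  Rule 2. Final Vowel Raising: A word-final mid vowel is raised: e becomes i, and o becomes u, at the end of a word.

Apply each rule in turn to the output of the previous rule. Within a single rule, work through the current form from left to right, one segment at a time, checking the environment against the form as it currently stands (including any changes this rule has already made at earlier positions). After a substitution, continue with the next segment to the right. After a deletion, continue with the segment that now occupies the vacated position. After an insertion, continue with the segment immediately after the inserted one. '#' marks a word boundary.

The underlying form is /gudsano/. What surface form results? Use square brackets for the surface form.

[gudzanu]

Rule 1 Progressive Voicing Assimilation: [gudsano] → [gudzano]
Rule 2 Final Vowel Raising: [gudzano] → [gudzanu]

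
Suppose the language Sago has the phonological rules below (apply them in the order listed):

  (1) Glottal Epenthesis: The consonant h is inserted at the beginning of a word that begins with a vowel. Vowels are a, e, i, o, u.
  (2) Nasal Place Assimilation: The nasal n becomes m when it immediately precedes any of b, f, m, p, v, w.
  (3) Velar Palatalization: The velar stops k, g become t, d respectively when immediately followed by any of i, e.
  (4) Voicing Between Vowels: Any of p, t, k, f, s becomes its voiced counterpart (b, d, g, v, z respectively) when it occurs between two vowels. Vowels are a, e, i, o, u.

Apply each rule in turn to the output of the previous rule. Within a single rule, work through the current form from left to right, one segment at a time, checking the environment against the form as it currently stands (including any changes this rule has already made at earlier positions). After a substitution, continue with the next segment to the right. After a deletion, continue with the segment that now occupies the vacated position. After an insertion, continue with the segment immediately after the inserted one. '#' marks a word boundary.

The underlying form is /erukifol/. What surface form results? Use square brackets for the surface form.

(1) Glottal Epenthesis: [erukifol] → [herukifol]
(2) Nasal Place Assimilation: no change — [herukifol]
(3) Velar Palatalization: [herukifol] → [herutifol]
(4) Voicing Between Vowels: [herutifol] → [herudivol]

[herudivol]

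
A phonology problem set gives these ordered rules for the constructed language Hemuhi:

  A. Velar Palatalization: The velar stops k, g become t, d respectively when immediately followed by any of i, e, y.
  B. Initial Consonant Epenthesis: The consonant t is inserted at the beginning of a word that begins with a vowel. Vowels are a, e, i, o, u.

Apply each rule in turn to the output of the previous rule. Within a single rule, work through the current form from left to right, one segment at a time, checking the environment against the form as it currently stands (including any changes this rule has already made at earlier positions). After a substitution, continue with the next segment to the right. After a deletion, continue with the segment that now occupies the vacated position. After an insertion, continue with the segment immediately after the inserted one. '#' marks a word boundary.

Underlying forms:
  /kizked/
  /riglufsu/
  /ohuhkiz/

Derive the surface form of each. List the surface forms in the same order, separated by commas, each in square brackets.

[tizted], [riglufsu], [tohuhtiz]

/kizked/:
  A Velar Palatalization: [kizked] → [tizted]
  B Initial Consonant Epenthesis: no change — [tizted]
/riglufsu/:
  A Velar Palatalization: no change — [riglufsu]
  B Initial Consonant Epenthesis: no change — [riglufsu]
/ohuhkiz/:
  A Velar Palatalization: [ohuhkiz] → [ohuhtiz]
  B Initial Consonant Epenthesis: [ohuhtiz] → [tohuhtiz]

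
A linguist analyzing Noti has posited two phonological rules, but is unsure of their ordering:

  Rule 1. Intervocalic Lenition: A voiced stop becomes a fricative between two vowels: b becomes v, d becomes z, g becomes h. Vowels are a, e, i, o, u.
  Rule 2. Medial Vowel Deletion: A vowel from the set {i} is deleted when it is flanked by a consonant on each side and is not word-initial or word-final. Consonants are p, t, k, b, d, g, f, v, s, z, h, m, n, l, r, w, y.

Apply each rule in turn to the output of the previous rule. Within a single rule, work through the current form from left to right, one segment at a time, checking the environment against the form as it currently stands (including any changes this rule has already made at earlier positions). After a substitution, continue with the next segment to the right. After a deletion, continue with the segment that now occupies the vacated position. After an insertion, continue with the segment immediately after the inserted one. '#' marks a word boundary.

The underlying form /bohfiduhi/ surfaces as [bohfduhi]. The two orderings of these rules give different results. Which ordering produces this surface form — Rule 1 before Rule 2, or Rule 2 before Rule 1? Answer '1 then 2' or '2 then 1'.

Order 1 then 2:
  1 Intervocalic Lenition: [bohfiduhi] → [bohfizuhi]
  2 Medial Vowel Deletion: [bohfizuhi] → [bohfzuhi]
  result: [bohfzuhi]
Order 2 then 1:
  2 Medial Vowel Deletion: [bohfiduhi] → [bohfduhi]
  1 Intervocalic Lenition: no change — [bohfduhi]
  result: [bohfduhi]

2 then 1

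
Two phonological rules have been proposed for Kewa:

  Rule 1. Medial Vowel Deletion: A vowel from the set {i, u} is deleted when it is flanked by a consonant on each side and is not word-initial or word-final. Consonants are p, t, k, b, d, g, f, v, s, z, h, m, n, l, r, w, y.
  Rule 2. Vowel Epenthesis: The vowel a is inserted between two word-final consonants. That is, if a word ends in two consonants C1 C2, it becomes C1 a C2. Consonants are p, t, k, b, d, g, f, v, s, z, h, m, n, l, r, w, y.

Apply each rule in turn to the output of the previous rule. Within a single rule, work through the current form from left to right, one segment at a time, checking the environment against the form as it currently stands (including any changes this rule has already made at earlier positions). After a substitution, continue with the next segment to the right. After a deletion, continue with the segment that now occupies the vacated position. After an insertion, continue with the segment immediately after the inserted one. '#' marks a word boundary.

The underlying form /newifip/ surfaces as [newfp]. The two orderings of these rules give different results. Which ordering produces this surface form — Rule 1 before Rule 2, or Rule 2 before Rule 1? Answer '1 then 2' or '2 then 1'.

Order 1 then 2:
  1 Medial Vowel Deletion: [newifip] → [newfp]
  2 Vowel Epenthesis: [newfp] → [newfap]
  result: [newfap]
Order 2 then 1:
  2 Vowel Epenthesis: no change — [newifip]
  1 Medial Vowel Deletion: [newifip] → [newfp]
  result: [newfp]

2 then 1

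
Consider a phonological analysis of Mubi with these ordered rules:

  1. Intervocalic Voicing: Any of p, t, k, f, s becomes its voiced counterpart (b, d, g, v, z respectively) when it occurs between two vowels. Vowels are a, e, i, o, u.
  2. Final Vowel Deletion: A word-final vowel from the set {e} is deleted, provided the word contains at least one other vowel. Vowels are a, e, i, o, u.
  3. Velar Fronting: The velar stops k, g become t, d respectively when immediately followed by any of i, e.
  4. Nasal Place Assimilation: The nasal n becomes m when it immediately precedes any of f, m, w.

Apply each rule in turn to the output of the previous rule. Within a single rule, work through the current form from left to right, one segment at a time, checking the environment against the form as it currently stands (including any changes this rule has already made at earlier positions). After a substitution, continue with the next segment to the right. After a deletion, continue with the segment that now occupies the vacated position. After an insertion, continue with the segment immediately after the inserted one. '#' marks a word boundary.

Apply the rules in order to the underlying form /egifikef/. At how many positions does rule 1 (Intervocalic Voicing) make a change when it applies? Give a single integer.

2

1 Intervocalic Voicing: [egifikef] → [egivigef]
2 Final Vowel Deletion: no change — [egivigef]
3 Velar Fronting: [egivigef] → [edividef]
4 Nasal Place Assimilation: no change — [edividef]
Rule 1 changed 2 position(s).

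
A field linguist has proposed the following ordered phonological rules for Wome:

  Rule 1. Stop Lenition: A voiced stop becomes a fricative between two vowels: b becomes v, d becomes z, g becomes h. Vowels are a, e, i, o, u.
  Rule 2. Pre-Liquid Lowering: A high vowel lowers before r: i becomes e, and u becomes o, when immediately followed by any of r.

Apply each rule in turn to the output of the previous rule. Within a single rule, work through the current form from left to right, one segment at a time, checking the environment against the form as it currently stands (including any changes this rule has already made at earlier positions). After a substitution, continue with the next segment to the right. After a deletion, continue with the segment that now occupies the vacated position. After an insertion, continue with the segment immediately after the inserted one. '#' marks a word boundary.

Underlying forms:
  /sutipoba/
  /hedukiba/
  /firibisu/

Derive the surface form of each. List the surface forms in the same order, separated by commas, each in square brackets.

/sutipoba/:
  Rule 1 Stop Lenition: [sutipoba] → [sutipova]
  Rule 2 Pre-Liquid Lowering: no change — [sutipova]
/hedukiba/:
  Rule 1 Stop Lenition: [hedukiba] → [hezukiva]
  Rule 2 Pre-Liquid Lowering: no change — [hezukiva]
/firibisu/:
  Rule 1 Stop Lenition: [firibisu] → [firivisu]
  Rule 2 Pre-Liquid Lowering: [firivisu] → [ferivisu]

[sutipova], [hezukiva], [ferivisu]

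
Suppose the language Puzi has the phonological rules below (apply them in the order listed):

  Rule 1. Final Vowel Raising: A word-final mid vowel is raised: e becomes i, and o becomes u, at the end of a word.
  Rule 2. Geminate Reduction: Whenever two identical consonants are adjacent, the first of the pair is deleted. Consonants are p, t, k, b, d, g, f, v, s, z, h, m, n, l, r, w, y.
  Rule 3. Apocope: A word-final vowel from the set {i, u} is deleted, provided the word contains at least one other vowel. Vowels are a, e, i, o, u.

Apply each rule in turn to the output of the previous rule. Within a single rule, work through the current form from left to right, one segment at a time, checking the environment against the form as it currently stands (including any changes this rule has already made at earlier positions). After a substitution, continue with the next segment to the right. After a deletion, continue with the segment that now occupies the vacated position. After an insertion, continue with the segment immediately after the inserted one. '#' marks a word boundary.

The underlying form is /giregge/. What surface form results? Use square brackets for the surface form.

[gireg]

Rule 1 Final Vowel Raising: [giregge] → [gireggi]
Rule 2 Geminate Reduction: [gireggi] → [giregi]
Rule 3 Apocope: [giregi] → [gireg]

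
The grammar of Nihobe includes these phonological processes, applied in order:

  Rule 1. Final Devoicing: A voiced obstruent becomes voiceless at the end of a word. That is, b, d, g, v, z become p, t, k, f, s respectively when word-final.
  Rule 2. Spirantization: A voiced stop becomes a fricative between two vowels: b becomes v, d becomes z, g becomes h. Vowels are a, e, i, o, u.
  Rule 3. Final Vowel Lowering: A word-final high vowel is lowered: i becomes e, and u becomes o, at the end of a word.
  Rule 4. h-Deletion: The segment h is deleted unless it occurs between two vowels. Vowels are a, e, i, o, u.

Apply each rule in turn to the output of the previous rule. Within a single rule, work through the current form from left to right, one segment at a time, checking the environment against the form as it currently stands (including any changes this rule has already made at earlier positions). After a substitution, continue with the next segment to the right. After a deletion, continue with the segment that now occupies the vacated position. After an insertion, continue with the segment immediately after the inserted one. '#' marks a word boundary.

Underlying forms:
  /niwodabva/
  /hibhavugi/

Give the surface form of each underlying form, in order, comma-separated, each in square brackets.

[niwozabva], [ibavuhe]

/niwodabva/:
  Rule 1 Final Devoicing: no change — [niwodabva]
  Rule 2 Spirantization: [niwodabva] → [niwozabva]
  Rule 3 Final Vowel Lowering: no change — [niwozabva]
  Rule 4 h-Deletion: no change — [niwozabva]
/hibhavugi/:
  Rule 1 Final Devoicing: no change — [hibhavugi]
  Rule 2 Spirantization: [hibhavugi] → [hibhavuhi]
  Rule 3 Final Vowel Lowering: [hibhavuhi] → [hibhavuhe]
  Rule 4 h-Deletion: [hibhavuhe] → [ibavuhe]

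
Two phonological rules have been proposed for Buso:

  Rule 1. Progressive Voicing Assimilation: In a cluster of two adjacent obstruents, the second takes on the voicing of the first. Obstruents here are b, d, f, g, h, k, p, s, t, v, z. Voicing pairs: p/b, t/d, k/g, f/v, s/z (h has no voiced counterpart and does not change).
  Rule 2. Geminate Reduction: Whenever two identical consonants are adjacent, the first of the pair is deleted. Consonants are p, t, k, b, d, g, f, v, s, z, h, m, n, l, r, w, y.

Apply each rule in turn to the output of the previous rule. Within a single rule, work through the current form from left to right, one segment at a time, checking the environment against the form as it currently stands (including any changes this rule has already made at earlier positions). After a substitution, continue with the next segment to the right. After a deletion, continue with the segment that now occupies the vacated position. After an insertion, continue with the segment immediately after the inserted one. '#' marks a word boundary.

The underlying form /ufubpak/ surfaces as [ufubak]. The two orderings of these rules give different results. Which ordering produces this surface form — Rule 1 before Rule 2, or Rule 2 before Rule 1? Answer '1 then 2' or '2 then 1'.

1 then 2

Order 1 then 2:
  1 Progressive Voicing Assimilation: [ufubpak] → [ufubbak]
  2 Geminate Reduction: [ufubbak] → [ufubak]
  result: [ufubak]
Order 2 then 1:
  2 Geminate Reduction: no change — [ufubpak]
  1 Progressive Voicing Assimilation: [ufubpak] → [ufubbak]
  result: [ufubbak]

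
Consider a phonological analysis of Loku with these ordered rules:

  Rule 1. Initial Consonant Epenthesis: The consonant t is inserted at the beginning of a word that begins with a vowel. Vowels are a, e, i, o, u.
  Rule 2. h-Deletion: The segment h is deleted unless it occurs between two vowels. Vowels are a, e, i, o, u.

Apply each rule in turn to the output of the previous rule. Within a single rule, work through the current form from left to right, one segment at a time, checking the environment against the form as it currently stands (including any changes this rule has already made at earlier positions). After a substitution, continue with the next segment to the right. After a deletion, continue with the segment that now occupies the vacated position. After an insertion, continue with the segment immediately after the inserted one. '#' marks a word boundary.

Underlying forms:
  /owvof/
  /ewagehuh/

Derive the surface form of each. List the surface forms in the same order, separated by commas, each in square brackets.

/owvof/:
  Rule 1 Initial Consonant Epenthesis: [owvof] → [towvof]
  Rule 2 h-Deletion: no change — [towvof]
/ewagehuh/:
  Rule 1 Initial Consonant Epenthesis: [ewagehuh] → [tewagehuh]
  Rule 2 h-Deletion: [tewagehuh] → [tewagehu]

[towvof], [tewagehu]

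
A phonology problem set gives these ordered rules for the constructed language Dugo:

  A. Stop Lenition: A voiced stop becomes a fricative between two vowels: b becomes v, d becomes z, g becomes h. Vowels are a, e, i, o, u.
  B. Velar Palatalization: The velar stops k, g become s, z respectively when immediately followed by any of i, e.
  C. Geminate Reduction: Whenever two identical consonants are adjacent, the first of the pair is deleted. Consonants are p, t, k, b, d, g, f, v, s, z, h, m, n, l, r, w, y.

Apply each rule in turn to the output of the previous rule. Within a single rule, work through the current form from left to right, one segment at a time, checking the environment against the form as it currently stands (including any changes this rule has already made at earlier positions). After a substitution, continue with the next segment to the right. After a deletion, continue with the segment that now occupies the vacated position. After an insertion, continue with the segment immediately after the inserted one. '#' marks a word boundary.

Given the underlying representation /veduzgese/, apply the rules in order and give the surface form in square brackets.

[vezuzese]

A Stop Lenition: [veduzgese] → [vezuzgese]
B Velar Palatalization: [vezuzgese] → [vezuzzese]
C Geminate Reduction: [vezuzzese] → [vezuzese]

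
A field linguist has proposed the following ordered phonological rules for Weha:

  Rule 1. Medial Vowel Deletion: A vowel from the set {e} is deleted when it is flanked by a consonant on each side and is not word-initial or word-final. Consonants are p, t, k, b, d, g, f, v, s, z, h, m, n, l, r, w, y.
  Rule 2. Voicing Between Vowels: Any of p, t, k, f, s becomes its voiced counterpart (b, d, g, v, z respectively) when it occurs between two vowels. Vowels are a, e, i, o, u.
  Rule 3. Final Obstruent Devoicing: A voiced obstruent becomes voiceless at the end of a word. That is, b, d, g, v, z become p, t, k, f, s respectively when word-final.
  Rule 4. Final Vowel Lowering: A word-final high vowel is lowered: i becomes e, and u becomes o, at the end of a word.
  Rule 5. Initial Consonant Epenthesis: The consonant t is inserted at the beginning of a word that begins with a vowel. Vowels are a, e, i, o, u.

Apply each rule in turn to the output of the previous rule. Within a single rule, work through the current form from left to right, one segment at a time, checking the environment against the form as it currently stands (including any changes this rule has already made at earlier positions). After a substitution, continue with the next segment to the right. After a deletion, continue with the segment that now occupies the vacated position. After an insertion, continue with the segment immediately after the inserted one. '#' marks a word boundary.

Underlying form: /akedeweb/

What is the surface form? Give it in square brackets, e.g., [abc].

Rule 1 Medial Vowel Deletion: [akedeweb] → [akdwb]
Rule 2 Voicing Between Vowels: no change — [akdwb]
Rule 3 Final Obstruent Devoicing: [akdwb] → [akdwp]
Rule 4 Final Vowel Lowering: no change — [akdwp]
Rule 5 Initial Consonant Epenthesis: [akdwp] → [takdwp]

[takdwp]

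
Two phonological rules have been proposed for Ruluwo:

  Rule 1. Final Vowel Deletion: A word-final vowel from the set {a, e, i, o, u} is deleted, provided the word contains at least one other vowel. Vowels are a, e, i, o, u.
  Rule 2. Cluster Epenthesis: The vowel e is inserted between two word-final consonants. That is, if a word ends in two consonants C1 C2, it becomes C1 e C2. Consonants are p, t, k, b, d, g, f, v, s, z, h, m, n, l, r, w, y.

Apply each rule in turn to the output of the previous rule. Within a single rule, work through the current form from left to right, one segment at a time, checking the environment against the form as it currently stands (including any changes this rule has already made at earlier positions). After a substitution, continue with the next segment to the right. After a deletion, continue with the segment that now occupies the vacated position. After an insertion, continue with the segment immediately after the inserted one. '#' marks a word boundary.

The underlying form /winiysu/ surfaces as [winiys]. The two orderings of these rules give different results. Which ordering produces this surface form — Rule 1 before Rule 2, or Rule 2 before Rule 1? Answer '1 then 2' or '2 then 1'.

2 then 1

Order 1 then 2:
  1 Final Vowel Deletion: [winiysu] → [winiys]
  2 Cluster Epenthesis: [winiys] → [winiyes]
  result: [winiyes]
Order 2 then 1:
  2 Cluster Epenthesis: no change — [winiysu]
  1 Final Vowel Deletion: [winiysu] → [winiys]
  result: [winiys]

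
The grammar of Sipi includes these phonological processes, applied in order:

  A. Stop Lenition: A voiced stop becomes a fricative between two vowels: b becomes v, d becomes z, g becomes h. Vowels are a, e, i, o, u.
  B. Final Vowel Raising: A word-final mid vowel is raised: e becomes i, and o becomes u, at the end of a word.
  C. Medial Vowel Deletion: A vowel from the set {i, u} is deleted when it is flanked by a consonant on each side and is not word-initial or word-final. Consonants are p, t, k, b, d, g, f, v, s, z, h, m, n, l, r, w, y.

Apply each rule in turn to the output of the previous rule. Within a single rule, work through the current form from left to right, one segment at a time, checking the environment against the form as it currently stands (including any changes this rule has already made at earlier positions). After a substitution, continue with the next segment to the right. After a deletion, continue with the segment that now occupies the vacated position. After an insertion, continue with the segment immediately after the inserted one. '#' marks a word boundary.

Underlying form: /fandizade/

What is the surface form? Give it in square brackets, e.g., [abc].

A Stop Lenition: [fandizade] → [fandizaze]
B Final Vowel Raising: [fandizaze] → [fandizazi]
C Medial Vowel Deletion: [fandizazi] → [fandzazi]

[fandzazi]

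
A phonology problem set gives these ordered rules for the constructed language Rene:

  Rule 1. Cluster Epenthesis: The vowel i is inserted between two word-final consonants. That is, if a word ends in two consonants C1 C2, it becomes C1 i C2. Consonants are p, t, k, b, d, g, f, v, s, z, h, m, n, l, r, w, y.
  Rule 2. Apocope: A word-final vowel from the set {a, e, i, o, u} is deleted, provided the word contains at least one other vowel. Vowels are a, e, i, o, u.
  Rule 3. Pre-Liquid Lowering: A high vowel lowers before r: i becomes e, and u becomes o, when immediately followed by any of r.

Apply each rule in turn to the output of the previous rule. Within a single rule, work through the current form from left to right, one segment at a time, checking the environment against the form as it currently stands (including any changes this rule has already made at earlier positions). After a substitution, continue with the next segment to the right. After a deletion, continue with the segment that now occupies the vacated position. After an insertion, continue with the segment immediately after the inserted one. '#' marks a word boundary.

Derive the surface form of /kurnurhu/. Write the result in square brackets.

Rule 1 Cluster Epenthesis: no change — [kurnurhu]
Rule 2 Apocope: [kurnurhu] → [kurnurh]
Rule 3 Pre-Liquid Lowering: [kurnurh] → [kornorh]

[kornorh]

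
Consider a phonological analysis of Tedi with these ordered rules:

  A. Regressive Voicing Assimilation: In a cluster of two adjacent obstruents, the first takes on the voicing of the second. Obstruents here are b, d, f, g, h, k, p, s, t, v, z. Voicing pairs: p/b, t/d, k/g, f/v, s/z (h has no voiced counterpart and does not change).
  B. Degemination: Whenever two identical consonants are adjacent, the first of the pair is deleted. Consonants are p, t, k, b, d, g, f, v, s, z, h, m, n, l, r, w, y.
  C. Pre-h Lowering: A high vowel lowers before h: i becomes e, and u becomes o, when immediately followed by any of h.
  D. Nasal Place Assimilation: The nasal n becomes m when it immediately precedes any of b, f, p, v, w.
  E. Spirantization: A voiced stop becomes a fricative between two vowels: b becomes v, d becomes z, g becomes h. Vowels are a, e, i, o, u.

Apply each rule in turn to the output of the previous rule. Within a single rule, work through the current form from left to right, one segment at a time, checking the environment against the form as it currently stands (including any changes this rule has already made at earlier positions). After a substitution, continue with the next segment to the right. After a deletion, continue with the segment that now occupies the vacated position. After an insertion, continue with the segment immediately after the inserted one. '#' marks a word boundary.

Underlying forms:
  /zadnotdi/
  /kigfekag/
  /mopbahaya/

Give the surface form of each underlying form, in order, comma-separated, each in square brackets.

/zadnotdi/:
  A Regressive Voicing Assimilation: [zadnotdi] → [zadnoddi]
  B Degemination: [zadnoddi] → [zadnodi]
  C Pre-h Lowering: no change — [zadnodi]
  D Nasal Place Assimilation: no change — [zadnodi]
  E Spirantization: [zadnodi] → [zadnozi]
/kigfekag/:
  A Regressive Voicing Assimilation: [kigfekag] → [kikfekag]
  B Degemination: no change — [kikfekag]
  C Pre-h Lowering: no change — [kikfekag]
  D Nasal Place Assimilation: no change — [kikfekag]
  E Spirantization: no change — [kikfekag]
/mopbahaya/:
  A Regressive Voicing Assimilation: [mopbahaya] → [mobbahaya]
  B Degemination: [mobbahaya] → [mobahaya]
  C Pre-h Lowering: no change — [mobahaya]
  D Nasal Place Assimilation: no change — [mobahaya]
  E Spirantization: [mobahaya] → [movahaya]

[zadnozi], [kikfekag], [movahaya]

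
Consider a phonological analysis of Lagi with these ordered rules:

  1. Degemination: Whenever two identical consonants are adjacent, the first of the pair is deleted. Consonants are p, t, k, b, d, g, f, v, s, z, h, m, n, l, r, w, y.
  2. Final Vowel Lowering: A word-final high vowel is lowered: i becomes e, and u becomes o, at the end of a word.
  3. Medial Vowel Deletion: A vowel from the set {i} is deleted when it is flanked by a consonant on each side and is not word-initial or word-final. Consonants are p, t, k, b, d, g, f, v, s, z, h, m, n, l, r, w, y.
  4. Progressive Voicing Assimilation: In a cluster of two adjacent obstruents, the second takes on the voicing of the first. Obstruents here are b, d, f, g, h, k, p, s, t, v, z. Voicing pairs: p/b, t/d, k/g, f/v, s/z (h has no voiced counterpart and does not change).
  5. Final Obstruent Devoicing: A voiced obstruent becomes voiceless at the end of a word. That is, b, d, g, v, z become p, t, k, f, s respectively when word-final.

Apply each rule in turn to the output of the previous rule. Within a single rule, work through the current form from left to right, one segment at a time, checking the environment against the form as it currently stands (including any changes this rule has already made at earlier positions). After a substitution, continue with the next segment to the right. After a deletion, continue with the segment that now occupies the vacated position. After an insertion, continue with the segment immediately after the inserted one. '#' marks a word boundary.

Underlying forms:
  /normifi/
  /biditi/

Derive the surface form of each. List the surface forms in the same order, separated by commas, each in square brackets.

[normfe], [bdde]

/normifi/:
  1 Degemination: no change — [normifi]
  2 Final Vowel Lowering: [normifi] → [normife]
  3 Medial Vowel Deletion: [normife] → [normfe]
  4 Progressive Voicing Assimilation: no change — [normfe]
  5 Final Obstruent Devoicing: no change — [normfe]
/biditi/:
  1 Degemination: no change — [biditi]
  2 Final Vowel Lowering: [biditi] → [bidite]
  3 Medial Vowel Deletion: [bidite] → [bdte]
  4 Progressive Voicing Assimilation: [bdte] → [bdde]
  5 Final Obstruent Devoicing: no change — [bdde]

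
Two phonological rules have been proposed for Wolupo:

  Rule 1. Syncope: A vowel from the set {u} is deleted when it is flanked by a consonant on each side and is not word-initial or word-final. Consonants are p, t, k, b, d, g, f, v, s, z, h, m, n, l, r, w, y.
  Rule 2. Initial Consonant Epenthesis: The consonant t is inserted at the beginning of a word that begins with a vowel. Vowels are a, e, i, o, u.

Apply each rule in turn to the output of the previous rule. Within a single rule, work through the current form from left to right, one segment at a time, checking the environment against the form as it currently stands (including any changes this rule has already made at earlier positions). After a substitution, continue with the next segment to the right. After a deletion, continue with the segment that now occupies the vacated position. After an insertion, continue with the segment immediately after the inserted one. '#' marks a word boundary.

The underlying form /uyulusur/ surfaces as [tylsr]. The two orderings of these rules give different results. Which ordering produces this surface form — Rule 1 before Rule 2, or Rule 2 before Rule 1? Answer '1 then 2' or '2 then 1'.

2 then 1

Order 1 then 2:
  1 Syncope: [uyulusur] → [uylsr]
  2 Initial Consonant Epenthesis: [uylsr] → [tuylsr]
  result: [tuylsr]
Order 2 then 1:
  2 Initial Consonant Epenthesis: [uyulusur] → [tuyulusur]
  1 Syncope: [tuyulusur] → [tylsr]
  result: [tylsr]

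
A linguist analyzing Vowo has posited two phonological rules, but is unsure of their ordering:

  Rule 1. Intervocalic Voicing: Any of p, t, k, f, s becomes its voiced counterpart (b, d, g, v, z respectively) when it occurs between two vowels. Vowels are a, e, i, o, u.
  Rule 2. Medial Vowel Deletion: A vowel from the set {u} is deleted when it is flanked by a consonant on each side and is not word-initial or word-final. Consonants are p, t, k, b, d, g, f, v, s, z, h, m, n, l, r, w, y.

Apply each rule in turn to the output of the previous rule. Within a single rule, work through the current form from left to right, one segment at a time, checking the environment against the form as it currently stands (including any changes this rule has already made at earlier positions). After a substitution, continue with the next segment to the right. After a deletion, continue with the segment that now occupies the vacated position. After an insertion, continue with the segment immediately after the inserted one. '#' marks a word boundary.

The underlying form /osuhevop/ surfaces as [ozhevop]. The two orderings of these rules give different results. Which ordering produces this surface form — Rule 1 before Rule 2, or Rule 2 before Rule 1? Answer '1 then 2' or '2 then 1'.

Order 1 then 2:
  1 Intervocalic Voicing: [osuhevop] → [ozuhevop]
  2 Medial Vowel Deletion: [ozuhevop] → [ozhevop]
  result: [ozhevop]
Order 2 then 1:
  2 Medial Vowel Deletion: [osuhevop] → [oshevop]
  1 Intervocalic Voicing: no change — [oshevop]
  result: [oshevop]

1 then 2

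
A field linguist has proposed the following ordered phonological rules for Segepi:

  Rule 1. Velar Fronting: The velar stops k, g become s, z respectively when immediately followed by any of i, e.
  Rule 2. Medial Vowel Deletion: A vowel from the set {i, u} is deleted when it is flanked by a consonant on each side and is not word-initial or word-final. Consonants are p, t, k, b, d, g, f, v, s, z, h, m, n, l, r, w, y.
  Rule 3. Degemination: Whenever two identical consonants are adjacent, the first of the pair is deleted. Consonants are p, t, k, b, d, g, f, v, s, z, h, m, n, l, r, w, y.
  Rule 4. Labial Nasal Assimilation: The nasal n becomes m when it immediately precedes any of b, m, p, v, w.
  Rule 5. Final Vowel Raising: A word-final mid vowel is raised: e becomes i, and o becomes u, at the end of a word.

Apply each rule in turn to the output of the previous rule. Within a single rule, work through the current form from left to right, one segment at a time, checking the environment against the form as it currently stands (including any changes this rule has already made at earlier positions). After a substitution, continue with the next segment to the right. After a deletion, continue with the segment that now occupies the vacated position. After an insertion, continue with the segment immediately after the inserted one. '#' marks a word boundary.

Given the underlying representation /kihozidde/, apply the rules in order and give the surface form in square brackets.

Rule 1 Velar Fronting: [kihozidde] → [sihozidde]
Rule 2 Medial Vowel Deletion: [sihozidde] → [shozdde]
Rule 3 Degemination: [shozdde] → [shozde]
Rule 4 Labial Nasal Assimilation: no change — [shozde]
Rule 5 Final Vowel Raising: [shozde] → [shozdi]

[shozdi]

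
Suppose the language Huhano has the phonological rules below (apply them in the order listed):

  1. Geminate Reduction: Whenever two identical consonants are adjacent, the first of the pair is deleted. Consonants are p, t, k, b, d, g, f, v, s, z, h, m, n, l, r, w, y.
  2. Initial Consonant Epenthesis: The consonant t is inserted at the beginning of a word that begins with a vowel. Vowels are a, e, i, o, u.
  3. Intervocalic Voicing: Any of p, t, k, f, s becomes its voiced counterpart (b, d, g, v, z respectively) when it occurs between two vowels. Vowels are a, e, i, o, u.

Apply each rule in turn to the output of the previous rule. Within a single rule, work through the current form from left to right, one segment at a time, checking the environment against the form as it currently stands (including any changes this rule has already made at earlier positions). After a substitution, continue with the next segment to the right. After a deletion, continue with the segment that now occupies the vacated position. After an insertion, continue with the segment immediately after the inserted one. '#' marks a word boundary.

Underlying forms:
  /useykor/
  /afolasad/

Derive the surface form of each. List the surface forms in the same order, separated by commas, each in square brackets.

/useykor/:
  1 Geminate Reduction: no change — [useykor]
  2 Initial Consonant Epenthesis: [useykor] → [tuseykor]
  3 Intervocalic Voicing: [tuseykor] → [tuzeykor]
/afolasad/:
  1 Geminate Reduction: no change — [afolasad]
  2 Initial Consonant Epenthesis: [afolasad] → [tafolasad]
  3 Intervocalic Voicing: [tafolasad] → [tavolazad]

[tuzeykor], [tavolazad]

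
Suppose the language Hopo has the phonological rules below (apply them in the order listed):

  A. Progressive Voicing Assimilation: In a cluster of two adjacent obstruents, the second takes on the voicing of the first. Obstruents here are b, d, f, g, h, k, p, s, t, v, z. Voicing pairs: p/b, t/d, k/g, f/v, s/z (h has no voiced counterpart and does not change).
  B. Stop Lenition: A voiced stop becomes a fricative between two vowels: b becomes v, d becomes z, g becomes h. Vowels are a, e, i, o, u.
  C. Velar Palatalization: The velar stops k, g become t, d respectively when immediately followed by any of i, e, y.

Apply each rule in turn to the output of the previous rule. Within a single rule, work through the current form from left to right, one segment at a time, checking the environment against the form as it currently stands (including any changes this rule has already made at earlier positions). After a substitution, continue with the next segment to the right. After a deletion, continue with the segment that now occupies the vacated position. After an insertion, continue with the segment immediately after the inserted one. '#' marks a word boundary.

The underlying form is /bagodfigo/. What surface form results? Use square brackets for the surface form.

A Progressive Voicing Assimilation: [bagodfigo] → [bagodvigo]
B Stop Lenition: [bagodvigo] → [bahodviho]
C Velar Palatalization: no change — [bahodviho]

[bahodviho]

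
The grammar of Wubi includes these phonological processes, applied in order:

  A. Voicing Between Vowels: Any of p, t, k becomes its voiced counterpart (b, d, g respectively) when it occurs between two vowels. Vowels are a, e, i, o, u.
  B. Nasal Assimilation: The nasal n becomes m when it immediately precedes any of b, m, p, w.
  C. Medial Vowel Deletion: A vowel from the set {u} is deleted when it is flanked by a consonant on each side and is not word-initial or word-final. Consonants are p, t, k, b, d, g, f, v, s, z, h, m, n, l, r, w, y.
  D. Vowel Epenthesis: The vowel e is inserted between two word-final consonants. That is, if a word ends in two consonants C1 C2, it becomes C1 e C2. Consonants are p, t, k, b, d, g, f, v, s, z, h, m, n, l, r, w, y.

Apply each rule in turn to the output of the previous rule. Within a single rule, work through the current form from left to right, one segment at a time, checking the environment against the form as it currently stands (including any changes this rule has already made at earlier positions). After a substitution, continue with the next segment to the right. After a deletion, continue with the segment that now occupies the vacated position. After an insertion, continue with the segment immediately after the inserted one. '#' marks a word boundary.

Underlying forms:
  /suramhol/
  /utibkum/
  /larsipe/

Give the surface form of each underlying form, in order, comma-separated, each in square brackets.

/suramhol/:
  A Voicing Between Vowels: no change — [suramhol]
  B Nasal Assimilation: no change — [suramhol]
  C Medial Vowel Deletion: [suramhol] → [sramhol]
  D Vowel Epenthesis: no change — [sramhol]
/utibkum/:
  A Voicing Between Vowels: [utibkum] → [udibkum]
  B Nasal Assimilation: no change — [udibkum]
  C Medial Vowel Deletion: [udibkum] → [udibkm]
  D Vowel Epenthesis: [udibkm] → [udibkem]
/larsipe/:
  A Voicing Between Vowels: [larsipe] → [larsibe]
  B Nasal Assimilation: no change — [larsibe]
  C Medial Vowel Deletion: no change — [larsibe]
  D Vowel Epenthesis: no change — [larsibe]

[sramhol], [udibkem], [larsibe]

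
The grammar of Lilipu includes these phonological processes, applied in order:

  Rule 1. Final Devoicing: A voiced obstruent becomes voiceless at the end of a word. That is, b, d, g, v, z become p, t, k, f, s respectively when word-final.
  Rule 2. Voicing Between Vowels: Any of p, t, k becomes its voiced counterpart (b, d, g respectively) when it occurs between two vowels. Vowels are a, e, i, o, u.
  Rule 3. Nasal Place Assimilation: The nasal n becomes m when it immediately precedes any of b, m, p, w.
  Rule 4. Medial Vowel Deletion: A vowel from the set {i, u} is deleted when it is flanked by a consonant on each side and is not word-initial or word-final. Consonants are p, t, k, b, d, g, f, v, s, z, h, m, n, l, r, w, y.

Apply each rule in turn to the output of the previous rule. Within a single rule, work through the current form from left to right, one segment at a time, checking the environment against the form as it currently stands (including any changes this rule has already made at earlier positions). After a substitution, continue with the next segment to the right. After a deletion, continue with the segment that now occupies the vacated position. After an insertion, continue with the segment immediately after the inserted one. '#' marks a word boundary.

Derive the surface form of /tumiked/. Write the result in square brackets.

Rule 1 Final Devoicing: [tumiked] → [tumiket]
Rule 2 Voicing Between Vowels: [tumiket] → [tumiget]
Rule 3 Nasal Place Assimilation: no change — [tumiget]
Rule 4 Medial Vowel Deletion: [tumiget] → [tmget]

[tmget]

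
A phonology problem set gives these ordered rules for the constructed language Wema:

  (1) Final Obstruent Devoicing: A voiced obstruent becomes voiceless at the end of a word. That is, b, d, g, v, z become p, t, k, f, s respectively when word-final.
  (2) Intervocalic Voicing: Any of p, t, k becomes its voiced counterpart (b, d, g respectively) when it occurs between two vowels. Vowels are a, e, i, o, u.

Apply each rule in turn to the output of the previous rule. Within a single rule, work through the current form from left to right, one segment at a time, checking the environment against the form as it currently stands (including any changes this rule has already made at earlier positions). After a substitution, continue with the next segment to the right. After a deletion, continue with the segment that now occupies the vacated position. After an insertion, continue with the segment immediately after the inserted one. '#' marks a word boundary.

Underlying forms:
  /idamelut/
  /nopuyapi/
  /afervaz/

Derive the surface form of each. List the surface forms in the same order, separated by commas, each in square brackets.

[idamelut], [nobuyabi], [afervas]

/idamelut/:
  (1) Final Obstruent Devoicing: no change — [idamelut]
  (2) Intervocalic Voicing: no change — [idamelut]
/nopuyapi/:
  (1) Final Obstruent Devoicing: no change — [nopuyapi]
  (2) Intervocalic Voicing: [nopuyapi] → [nobuyabi]
/afervaz/:
  (1) Final Obstruent Devoicing: [afervaz] → [afervas]
  (2) Intervocalic Voicing: no change — [afervas]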